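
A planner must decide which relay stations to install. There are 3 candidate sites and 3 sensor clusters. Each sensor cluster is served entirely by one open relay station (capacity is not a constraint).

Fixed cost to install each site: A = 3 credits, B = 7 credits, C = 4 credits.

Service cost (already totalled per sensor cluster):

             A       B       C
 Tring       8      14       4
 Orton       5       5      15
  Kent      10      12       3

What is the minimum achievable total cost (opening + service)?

For any fixed open set, each sensor cluster goes to its cheapest open site; total = fixed + service.
{A, C}: Tring→C 4, Orton→A 5, Kent→C 3. Service 12; fixed 7; total 19.
{B, C}: service 12 + fixed 11 = 23
{A}: Tring→A 8, Orton→A 5, Kent→A 10. Service 23; fixed 3; total 26.
{A, B, C}: service 12 + fixed 14 = 26
(All 7 nonempty subsets were checked; A and C is lowest.)

Minimum total cost: 19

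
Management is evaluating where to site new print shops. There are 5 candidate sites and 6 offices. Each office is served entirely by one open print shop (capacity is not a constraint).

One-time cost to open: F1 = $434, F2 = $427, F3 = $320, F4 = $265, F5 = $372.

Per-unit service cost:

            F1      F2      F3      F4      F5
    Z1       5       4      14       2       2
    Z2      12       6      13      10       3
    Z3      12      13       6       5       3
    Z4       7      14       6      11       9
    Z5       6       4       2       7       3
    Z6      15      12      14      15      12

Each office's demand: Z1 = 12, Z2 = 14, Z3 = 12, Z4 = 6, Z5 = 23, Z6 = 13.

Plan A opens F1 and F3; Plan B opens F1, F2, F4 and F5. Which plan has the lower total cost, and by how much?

Plan A: {F1, F3}: Z1→F1 5·12=60, Z2→F1 12·14=168, Z3→F3 6·12=72, Z4→F3 6·6=36, Z5→F3 2·23=46, Z6→F3 14·13=182. Service 564; fixed 754; total 1318.
Plan B: {F1, F2, F4, F5}: Z1→F4 2·12=24, Z2→F5 3·14=42, Z3→F5 3·12=36, Z4→F1 7·6=42, Z5→F5 3·23=69, Z6→F2 12·13=156. Service 369; fixed 1498; total 1867.
Difference: |1318 − 1867| = 549.

Plan A is cheaper by 549.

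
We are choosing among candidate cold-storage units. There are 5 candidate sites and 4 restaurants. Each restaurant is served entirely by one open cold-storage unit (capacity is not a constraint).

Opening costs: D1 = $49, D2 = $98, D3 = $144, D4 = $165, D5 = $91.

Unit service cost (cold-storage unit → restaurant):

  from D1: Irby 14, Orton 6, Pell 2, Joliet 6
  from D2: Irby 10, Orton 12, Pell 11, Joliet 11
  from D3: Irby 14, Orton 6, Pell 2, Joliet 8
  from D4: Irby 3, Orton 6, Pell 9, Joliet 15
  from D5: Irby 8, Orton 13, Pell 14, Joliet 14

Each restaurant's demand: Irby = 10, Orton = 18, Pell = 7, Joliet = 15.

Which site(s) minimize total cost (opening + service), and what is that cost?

Open D1 only; minimum total cost 401.

For any fixed open set, each restaurant goes to its cheapest open site; total = fixed + service.
{D1}: Irby→D1 14·10=140, Orton→D1 6·18=108, Pell→D1 2·7=14, Joliet→D1 6·15=90. Service 352; fixed 49; total 401.
{D1, D5}: service 292 + fixed 140 = 432
{D1, D4}: service 242 + fixed 214 = 456
{D1, D2, D3, D4, D5}: Irby→D4 3·10=30, Orton→D1 6·18=108, Pell→D1 2·7=14, Joliet→D1 6·15=90. Service 242; fixed 547; total 789.
No other subset beats 401.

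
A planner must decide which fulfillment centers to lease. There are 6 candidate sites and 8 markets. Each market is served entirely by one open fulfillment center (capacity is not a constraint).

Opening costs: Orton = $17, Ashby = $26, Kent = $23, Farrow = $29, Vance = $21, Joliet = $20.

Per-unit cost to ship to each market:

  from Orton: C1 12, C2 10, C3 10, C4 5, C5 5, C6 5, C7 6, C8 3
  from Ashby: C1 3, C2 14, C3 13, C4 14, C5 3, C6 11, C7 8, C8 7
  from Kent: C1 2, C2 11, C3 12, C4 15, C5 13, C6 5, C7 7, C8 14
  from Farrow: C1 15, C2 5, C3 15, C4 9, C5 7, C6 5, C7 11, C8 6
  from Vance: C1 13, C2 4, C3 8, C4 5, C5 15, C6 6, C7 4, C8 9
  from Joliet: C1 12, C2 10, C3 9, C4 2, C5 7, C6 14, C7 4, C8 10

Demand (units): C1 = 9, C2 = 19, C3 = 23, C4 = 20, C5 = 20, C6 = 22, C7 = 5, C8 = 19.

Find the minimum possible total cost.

For any fixed open set, each market goes to its cheapest open site; total = fixed + service.
{Orton, Ashby, Vance, Joliet}: C1→Ashby 3·9=27, C2→Vance 4·19=76, C3→Vance 8·23=184, C4→Joliet 2·20=40, C5→Ashby 3·20=60, C6→Orton 5·22=110, C7→Vance 4·5=20, C8→Orton 3·19=57. Service 574; fixed 84; total 658.
{Orton, Ashby, Kent, Vance, Joliet}: service 565 + fixed 107 = 672
{Orton, Kent, Vance, Joliet}: C1→Kent 2·9=18, C2→Vance 4·19=76, C3→Vance 8·23=184, C4→Joliet 2·20=40, C5→Orton 5·20=100, C6→Orton 5·22=110, C7→Vance 4·5=20, C8→Orton 3·19=57. Service 605; fixed 81; total 686.
{Orton, Ashby, Kent, Farrow, Vance, Joliet}: C1→Kent 2·9=18, C2→Vance 4·19=76, C3→Vance 8·23=184, C4→Joliet 2·20=40, C5→Ashby 3·20=60, C6→Orton 5·22=110, C7→Vance 4·5=20, C8→Orton 3·19=57. Service 565; fixed 136; total 701.
No other subset beats 658.

Minimum total cost: 658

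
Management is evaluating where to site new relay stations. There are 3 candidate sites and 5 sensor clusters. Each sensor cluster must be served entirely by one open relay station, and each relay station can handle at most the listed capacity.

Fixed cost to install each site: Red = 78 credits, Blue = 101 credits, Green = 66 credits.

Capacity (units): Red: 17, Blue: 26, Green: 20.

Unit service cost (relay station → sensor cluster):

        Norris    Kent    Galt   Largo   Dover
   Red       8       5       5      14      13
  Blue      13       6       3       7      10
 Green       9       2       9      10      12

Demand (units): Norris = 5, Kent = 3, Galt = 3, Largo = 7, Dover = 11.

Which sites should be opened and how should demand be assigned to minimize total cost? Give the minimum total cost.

Minimum total cost: 386

Open {Blue, Green}: Norris→Green 9·5=45, Kent→Green 2·3=6, Galt→Blue 3·3=9, Largo→Blue 7·7=49, Dover→Blue 10·11=110.
Loads: Blue carries 21/26, Green carries 8/20. Service 219; fixed 167; total 386.
Next best feasible plan costs 398.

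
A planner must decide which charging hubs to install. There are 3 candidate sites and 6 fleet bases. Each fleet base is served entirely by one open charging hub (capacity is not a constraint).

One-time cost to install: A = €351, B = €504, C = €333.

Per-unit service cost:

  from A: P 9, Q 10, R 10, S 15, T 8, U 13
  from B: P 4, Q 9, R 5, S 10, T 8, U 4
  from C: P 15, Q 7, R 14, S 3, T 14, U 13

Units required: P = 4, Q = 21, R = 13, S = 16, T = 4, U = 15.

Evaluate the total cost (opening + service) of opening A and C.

Total cost: 1272

Each fleet base is assigned to its cheapest site among the open ones.
{A, C}: P→A 9·4=36, Q→C 7·21=147, R→A 10·13=130, S→C 3·16=48, T→A 8·4=32, U→A 13·15=195. Service 588; fixed 684; total 1272.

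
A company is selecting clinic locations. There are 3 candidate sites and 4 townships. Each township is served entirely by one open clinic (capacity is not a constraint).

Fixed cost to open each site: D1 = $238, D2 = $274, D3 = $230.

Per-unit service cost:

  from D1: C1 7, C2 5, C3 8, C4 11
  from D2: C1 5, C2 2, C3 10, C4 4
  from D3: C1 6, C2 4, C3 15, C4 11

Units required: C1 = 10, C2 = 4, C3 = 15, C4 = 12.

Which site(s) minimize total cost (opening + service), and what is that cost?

For any fixed open set, each township goes to its cheapest open site; total = fixed + service.
{D2}: C1→D2 5·10=50, C2→D2 2·4=8, C3→D2 10·15=150, C4→D2 4·12=48. Service 256; fixed 274; total 530.
{D1}: C1→D1 7·10=70, C2→D1 5·4=20, C3→D1 8·15=120, C4→D1 11·12=132. Service 342; fixed 238; total 580.
{D3}: C1→D3 6·10=60, C2→D3 4·4=16, C3→D3 15·15=225, C4→D3 11·12=132. Service 433; fixed 230; total 663.
{D1, D2, D3}: C1→D2 5·10=50, C2→D2 2·4=8, C3→D1 8·15=120, C4→D2 4·12=48. Service 226; fixed 742; total 968.
No other subset beats 530.

Open D2 only; minimum total cost 530.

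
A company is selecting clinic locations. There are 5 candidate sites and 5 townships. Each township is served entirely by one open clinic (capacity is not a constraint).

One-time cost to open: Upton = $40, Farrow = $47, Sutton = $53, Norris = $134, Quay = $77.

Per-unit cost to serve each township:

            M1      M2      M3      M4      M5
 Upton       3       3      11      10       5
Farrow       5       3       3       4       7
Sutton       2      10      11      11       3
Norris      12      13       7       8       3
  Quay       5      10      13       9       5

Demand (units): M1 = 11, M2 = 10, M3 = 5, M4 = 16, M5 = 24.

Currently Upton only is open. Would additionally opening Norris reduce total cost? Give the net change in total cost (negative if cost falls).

Current service cost with {Upton}: 398.
Adding Norris: each township re-picks its cheapest; new service cost 298, saving 100.
Extra fixed cost: 134. Net change = 134 − 100 = 34.
(Totals: 438 → 472.)

No — net change +34 (cost rises by 34).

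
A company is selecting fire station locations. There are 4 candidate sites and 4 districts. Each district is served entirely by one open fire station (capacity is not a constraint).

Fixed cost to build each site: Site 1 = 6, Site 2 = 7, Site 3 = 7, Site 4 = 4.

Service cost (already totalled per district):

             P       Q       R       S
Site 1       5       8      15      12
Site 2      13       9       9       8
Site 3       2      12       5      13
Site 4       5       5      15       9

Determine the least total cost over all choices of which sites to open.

Minimum total cost: 32

For any fixed open set, each district goes to its cheapest open site; total = fixed + service.
{Site 3, Site 4}: P→Site 3 2, Q→Site 4 5, R→Site 3 5, S→Site 4 9. Service 21; fixed 11; total 32.
{Site 1, Site 3, Site 4}: P→Site 3 2, Q→Site 4 5, R→Site 3 5, S→Site 4 9. Service 21; fixed 17; total 38.
{Site 2, Site 3}: P→Site 3 2, Q→Site 2 9, R→Site 3 5, S→Site 2 8. Service 24; fixed 14; total 38.
{Site 1, Site 2, Site 3, Site 4}: service 20 + fixed 24 = 44
No other subset beats 32.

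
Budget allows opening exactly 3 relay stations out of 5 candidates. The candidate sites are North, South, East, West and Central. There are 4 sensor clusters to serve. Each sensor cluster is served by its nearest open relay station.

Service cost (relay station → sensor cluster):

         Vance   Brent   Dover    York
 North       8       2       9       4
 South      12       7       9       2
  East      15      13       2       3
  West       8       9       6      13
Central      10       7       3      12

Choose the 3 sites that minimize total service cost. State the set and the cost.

Choose North, South and East; total service cost 14.

With exactly 3 open, each sensor cluster uses its cheapest among the chosen.
{North, South, East}: Vance→North 8, Brent→North 2, Dover→East 2, York→South 2. Service cost 14.
{North, South, Central}: service cost 15
{North, East, West}: service cost 15
Among all 10 size-3 choices, {North, South, East} is lowest.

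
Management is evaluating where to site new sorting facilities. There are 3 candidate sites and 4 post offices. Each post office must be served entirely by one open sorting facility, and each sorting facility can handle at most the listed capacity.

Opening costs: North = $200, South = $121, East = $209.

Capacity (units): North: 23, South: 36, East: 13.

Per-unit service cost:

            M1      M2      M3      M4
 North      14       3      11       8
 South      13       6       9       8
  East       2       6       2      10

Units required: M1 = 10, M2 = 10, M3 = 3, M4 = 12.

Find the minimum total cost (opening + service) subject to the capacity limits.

Minimum total cost: 434

Open {South}: M1→South 13·10=130, M2→South 6·10=60, M3→South 9·3=27, M4→South 8·12=96.
Loads: South carries 35/36. Service 313; fixed 121; total 434.
Next best feasible plan costs 512.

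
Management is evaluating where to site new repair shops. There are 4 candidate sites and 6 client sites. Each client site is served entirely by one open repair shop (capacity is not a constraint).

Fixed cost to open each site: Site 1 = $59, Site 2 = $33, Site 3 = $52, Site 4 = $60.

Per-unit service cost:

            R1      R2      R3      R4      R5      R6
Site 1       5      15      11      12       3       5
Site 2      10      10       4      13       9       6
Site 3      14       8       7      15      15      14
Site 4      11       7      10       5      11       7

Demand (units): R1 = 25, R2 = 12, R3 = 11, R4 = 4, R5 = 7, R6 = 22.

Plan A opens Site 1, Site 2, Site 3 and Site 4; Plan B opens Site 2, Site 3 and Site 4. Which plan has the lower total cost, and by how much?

Plan A: {Site 1, Site 2, Site 3, Site 4}: R1→Site 1 5·25=125, R2→Site 4 7·12=84, R3→Site 2 4·11=44, R4→Site 4 5·4=20, R5→Site 1 3·7=21, R6→Site 1 5·22=110. Service 404; fixed 204; total 608.
Plan B: {Site 2, Site 3, Site 4}: R1→Site 2 10·25=250, R2→Site 4 7·12=84, R3→Site 2 4·11=44, R4→Site 4 5·4=20, R5→Site 2 9·7=63, R6→Site 2 6·22=132. Service 593; fixed 145; total 738.
Difference: |608 − 738| = 130.

Plan A is cheaper by 130.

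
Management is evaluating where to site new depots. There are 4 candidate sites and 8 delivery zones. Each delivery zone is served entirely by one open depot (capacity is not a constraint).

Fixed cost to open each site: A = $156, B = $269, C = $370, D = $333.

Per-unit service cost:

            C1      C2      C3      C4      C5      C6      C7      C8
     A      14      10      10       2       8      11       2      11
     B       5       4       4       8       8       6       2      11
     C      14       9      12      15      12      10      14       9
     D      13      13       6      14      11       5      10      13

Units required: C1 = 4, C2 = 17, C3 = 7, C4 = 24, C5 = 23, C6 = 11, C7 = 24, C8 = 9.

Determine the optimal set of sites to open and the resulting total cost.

Open A only; minimum total cost 952.

For any fixed open set, each delivery zone goes to its cheapest open site; total = fixed + service.
{A}: C1→A 14·4=56, C2→A 10·17=170, C3→A 10·7=70, C4→A 2·24=48, C5→A 8·23=184, C6→A 11·11=121, C7→A 2·24=48, C8→A 11·9=99. Service 796; fixed 156; total 952.
{B}: C1→B 5·4=20, C2→B 4·17=68, C3→B 4·7=28, C4→B 8·24=192, C5→B 8·23=184, C6→B 6·11=66, C7→B 2·24=48, C8→B 11·9=99. Service 705; fixed 269; total 974.
{A, B}: C1→B 5·4=20, C2→B 4·17=68, C3→B 4·7=28, C4→A 2·24=48, C5→A 8·23=184, C6→B 6·11=66, C7→A 2·24=48, C8→A 11·9=99. Service 561; fixed 425; total 986.
{A, B, C, D}: service 532 + fixed 1128 = 1660
No other subset beats 952.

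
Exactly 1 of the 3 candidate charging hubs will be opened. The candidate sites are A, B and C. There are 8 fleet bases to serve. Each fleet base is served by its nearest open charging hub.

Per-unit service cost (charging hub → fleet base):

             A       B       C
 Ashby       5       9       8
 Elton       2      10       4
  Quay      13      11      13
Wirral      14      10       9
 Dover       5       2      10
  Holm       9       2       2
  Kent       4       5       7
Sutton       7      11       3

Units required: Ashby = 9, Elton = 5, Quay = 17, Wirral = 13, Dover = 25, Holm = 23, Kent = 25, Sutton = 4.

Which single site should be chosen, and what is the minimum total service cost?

With exactly 1 open, each fleet base uses its cheapest among the chosen.
{B}: Ashby→B 9·9=81, Elton→B 10·5=50, Quay→B 11·17=187, Wirral→B 10·13=130, Dover→B 2·25=50, Holm→B 2·23=46, Kent→B 5·25=125, Sutton→B 11·4=44. Service cost 713.
{C}: service cost 913
{A}: service cost 918
Among all 3 size-1 choices, {B} is lowest.

Choose B only; total service cost 713.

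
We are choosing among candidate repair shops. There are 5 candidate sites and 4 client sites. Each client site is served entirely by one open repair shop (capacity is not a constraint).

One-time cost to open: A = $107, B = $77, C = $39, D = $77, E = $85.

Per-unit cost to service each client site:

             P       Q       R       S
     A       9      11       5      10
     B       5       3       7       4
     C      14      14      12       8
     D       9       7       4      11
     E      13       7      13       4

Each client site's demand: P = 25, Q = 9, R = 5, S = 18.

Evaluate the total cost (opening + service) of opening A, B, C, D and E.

Each client site is assigned to its cheapest site among the open ones.
{A, B, C, D, E}: P→B 5·25=125, Q→B 3·9=27, R→D 4·5=20, S→B 4·18=72. Service 244; fixed 385; total 629.

Total cost: 629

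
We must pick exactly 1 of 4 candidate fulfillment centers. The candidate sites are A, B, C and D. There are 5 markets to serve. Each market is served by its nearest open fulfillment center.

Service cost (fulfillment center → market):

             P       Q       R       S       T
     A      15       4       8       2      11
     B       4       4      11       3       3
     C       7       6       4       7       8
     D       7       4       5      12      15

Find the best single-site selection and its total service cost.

With exactly 1 open, each market uses its cheapest among the chosen.
{B}: P→B 4, Q→B 4, R→B 11, S→B 3, T→B 3. Service cost 25.
{C}: service cost 32
{A}: service cost 40
Among all 4 size-1 choices, {B} is lowest.

Choose B only; total service cost 25.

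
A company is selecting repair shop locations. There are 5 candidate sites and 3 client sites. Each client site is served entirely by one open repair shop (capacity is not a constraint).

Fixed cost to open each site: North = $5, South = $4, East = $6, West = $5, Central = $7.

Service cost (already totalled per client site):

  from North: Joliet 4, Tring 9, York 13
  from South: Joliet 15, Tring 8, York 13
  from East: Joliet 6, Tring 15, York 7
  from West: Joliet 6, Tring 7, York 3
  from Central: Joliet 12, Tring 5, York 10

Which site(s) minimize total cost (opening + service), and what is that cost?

For any fixed open set, each client site goes to its cheapest open site; total = fixed + service.
{West}: Joliet→West 6, Tring→West 7, York→West 3. Service 16; fixed 5; total 21.
{North, West}: Joliet→North 4, Tring→West 7, York→West 3. Service 14; fixed 10; total 24.
{South, West}: Joliet→West 6, Tring→West 7, York→West 3. Service 16; fixed 9; total 25.
{North, South, East, West, Central}: service 12 + fixed 27 = 39
No other subset beats 21.

Open West only; minimum total cost 21.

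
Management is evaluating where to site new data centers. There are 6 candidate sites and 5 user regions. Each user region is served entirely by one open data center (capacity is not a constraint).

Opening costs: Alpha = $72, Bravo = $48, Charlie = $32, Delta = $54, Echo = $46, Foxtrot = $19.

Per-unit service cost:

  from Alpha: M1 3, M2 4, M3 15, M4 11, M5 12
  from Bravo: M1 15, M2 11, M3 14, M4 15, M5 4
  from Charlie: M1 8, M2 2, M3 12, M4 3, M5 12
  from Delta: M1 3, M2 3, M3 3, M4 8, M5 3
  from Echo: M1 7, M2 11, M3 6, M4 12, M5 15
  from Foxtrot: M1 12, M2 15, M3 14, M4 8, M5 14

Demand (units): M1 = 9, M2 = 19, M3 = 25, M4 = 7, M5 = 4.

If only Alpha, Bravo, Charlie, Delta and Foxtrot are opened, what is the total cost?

Total cost: 398

Each user region is assigned to its cheapest site among the open ones.
{Alpha, Bravo, Charlie, Delta, Foxtrot}: M1→Alpha 3·9=27, M2→Charlie 2·19=38, M3→Delta 3·25=75, M4→Charlie 3·7=21, M5→Delta 3·4=12. Service 173; fixed 225; total 398.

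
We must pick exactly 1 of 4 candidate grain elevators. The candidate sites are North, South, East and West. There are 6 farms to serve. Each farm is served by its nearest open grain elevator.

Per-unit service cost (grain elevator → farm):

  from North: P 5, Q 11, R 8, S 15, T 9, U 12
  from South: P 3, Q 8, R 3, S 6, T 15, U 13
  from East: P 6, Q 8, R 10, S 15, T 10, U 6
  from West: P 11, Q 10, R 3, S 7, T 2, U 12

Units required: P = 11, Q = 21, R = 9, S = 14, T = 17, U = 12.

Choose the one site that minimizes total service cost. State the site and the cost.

With exactly 1 open, each farm uses its cheapest among the chosen.
{West}: P→West 11·11=121, Q→West 10·21=210, R→West 3·9=27, S→West 7·14=98, T→West 2·17=34, U→West 12·12=144. Service cost 634.
{South}: service cost 723
{East}: service cost 776
Among all 4 size-1 choices, {West} is lowest.

Choose West only; total service cost 634.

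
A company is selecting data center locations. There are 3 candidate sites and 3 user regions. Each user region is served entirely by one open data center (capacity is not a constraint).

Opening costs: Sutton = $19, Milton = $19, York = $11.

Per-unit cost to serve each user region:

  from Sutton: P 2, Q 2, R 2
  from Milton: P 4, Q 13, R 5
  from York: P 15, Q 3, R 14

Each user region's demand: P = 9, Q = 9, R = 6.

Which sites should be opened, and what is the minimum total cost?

For any fixed open set, each user region goes to its cheapest open site; total = fixed + service.
{Sutton}: P→Sutton 2·9=18, Q→Sutton 2·9=18, R→Sutton 2·6=12. Service 48; fixed 19; total 67.
{Sutton, York}: service 48 + fixed 30 = 78
{Sutton, Milton}: service 48 + fixed 38 = 86
{Sutton, Milton, York}: P→Sutton 2·9=18, Q→Sutton 2·9=18, R→Sutton 2·6=12. Service 48; fixed 49; total 97.
(All 7 nonempty subsets were checked; Sutton only is lowest.)

Open Sutton only; minimum total cost 67.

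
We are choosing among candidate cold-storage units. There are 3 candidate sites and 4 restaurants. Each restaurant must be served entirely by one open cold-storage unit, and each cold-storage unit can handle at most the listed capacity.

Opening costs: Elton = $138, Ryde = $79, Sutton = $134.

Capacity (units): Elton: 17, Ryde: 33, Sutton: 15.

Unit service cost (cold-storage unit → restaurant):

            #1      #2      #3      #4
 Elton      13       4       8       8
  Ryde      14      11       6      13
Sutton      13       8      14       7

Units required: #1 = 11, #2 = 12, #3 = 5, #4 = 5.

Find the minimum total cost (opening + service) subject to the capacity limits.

Minimum total cost: 460

Open {Ryde}: #1→Ryde 14·11=154, #2→Ryde 11·12=132, #3→Ryde 6·5=30, #4→Ryde 13·5=65.
Loads: Ryde carries 33/33. Service 381; fixed 79; total 460.
Next best feasible plan costs 489.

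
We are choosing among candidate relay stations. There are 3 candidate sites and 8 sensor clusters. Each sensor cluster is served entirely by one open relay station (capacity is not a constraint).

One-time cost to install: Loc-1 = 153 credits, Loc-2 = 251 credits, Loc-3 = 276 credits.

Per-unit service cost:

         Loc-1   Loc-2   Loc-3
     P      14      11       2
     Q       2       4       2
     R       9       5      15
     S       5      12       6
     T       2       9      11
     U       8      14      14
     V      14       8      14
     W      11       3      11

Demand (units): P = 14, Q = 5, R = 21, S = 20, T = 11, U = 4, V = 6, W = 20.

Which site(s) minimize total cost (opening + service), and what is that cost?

For any fixed open set, each sensor cluster goes to its cheapest open site; total = fixed + service.
{Loc-1, Loc-2}: P→Loc-2 11·14=154, Q→Loc-1 2·5=10, R→Loc-2 5·21=105, S→Loc-1 5·20=100, T→Loc-1 2·11=22, U→Loc-1 8·4=32, V→Loc-2 8·6=48, W→Loc-2 3·20=60. Service 531; fixed 404; total 935.
{Loc-1}: service 853 + fixed 153 = 1006
{Loc-2}: P→Loc-2 11·14=154, Q→Loc-2 4·5=20, R→Loc-2 5·21=105, S→Loc-2 12·20=240, T→Loc-2 9·11=99, U→Loc-2 14·4=56, V→Loc-2 8·6=48, W→Loc-2 3·20=60. Service 782; fixed 251; total 1033.
{Loc-1, Loc-2, Loc-3}: P→Loc-3 2·14=28, Q→Loc-1 2·5=10, R→Loc-2 5·21=105, S→Loc-1 5·20=100, T→Loc-1 2·11=22, U→Loc-1 8·4=32, V→Loc-2 8·6=48, W→Loc-2 3·20=60. Service 405; fixed 680; total 1085.
(All 7 nonempty subsets were checked; Loc-1 and Loc-2 is lowest.)

Open Loc-1 and Loc-2; minimum total cost 935.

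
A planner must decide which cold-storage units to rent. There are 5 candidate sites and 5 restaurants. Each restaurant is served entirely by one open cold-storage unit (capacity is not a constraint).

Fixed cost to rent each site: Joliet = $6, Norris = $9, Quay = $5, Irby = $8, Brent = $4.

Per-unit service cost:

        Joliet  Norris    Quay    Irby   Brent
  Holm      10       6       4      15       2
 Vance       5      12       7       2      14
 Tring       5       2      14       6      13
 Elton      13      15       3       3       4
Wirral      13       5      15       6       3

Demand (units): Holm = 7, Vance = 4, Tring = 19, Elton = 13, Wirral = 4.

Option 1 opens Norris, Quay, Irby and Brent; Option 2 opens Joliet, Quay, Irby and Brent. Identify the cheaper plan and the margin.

Option 1 is cheaper by 54.

Option 1: {Norris, Quay, Irby, Brent}: Holm→Brent 2·7=14, Vance→Irby 2·4=8, Tring→Norris 2·19=38, Elton→Quay 3·13=39, Wirral→Brent 3·4=12. Service 111; fixed 26; total 137.
Option 2: {Joliet, Quay, Irby, Brent}: Holm→Brent 2·7=14, Vance→Irby 2·4=8, Tring→Joliet 5·19=95, Elton→Quay 3·13=39, Wirral→Brent 3·4=12. Service 168; fixed 23; total 191.
Difference: |137 − 191| = 54.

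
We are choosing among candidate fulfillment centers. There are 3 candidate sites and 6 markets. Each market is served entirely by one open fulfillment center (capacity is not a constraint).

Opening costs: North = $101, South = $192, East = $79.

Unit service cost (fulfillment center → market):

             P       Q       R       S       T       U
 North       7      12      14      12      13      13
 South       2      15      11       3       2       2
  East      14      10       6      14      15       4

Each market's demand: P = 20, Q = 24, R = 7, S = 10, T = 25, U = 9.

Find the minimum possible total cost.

Minimum total cost: 691

For any fixed open set, each market goes to its cheapest open site; total = fixed + service.
{South, East}: P→South 2·20=40, Q→East 10·24=240, R→East 6·7=42, S→South 3·10=30, T→South 2·25=50, U→South 2·9=18. Service 420; fixed 271; total 691.
{South}: service 575 + fixed 192 = 767
{North, South, East}: P→South 2·20=40, Q→East 10·24=240, R→East 6·7=42, S→South 3·10=30, T→South 2·25=50, U→South 2·9=18. Service 420; fixed 372; total 792.
{East}: P→East 14·20=280, Q→East 10·24=240, R→East 6·7=42, S→East 14·10=140, T→East 15·25=375, U→East 4·9=36. Service 1113; fixed 79; total 1192.
No other subset beats 691.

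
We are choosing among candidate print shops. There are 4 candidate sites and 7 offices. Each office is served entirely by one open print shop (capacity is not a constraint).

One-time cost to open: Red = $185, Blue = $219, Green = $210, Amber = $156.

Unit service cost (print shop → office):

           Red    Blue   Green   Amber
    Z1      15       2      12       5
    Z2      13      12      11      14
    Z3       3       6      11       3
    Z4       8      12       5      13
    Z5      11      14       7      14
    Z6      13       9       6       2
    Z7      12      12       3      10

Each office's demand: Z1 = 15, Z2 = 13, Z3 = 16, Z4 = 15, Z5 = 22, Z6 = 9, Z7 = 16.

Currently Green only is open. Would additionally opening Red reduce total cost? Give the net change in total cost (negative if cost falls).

No — net change +57 (cost rises by 57).

Current service cost with {Green}: 830.
Adding Red: each office re-picks its cheapest; new service cost 702, saving 128.
Extra fixed cost: 185. Net change = 185 − 128 = 57.
(Totals: 1040 → 1097.)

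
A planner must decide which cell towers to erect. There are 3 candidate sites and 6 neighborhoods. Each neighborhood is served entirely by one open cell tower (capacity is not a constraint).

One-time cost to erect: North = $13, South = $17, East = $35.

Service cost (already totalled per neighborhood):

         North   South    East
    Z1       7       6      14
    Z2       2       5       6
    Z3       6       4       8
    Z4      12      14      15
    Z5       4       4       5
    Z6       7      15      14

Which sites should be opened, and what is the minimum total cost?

Open North only; minimum total cost 51.

For any fixed open set, each neighborhood goes to its cheapest open site; total = fixed + service.
{North}: Z1→North 7, Z2→North 2, Z3→North 6, Z4→North 12, Z5→North 4, Z6→North 7. Service 38; fixed 13; total 51.
{North, South}: service 35 + fixed 30 = 65
{South}: service 48 + fixed 17 = 65
{North, South, East}: service 35 + fixed 65 = 100
No other subset beats 51.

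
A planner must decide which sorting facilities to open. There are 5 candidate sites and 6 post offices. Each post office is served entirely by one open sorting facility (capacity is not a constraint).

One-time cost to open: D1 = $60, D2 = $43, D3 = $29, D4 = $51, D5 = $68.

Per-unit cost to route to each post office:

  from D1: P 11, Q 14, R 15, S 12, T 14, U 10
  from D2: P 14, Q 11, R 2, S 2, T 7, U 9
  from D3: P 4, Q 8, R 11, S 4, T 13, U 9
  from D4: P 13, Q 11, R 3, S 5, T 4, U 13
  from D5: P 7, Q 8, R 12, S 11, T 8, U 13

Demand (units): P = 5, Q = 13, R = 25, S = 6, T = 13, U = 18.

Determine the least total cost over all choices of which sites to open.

For any fixed open set, each post office goes to its cheapest open site; total = fixed + service.
{D2, D3}: P→D3 4·5=20, Q→D3 8·13=104, R→D2 2·25=50, S→D2 2·6=12, T→D2 7·13=91, U→D2 9·18=162. Service 439; fixed 72; total 511.
{D3, D4}: service 437 + fixed 80 = 517
{D2, D3, D4}: service 400 + fixed 123 = 523
{D1, D2, D3, D4, D5}: service 400 + fixed 251 = 651
No other subset beats 511.

Minimum total cost: 511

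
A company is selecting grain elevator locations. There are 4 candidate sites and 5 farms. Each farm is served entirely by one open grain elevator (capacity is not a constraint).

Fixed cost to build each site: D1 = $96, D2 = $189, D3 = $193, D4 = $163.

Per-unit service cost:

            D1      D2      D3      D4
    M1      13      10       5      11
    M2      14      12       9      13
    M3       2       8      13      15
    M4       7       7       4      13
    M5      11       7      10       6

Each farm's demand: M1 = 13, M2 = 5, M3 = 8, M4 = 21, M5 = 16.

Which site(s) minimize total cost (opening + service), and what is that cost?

Open D3 only; minimum total cost 651.

For any fixed open set, each farm goes to its cheapest open site; total = fixed + service.
{D3}: M1→D3 5·13=65, M2→D3 9·5=45, M3→D3 13·8=104, M4→D3 4·21=84, M5→D3 10·16=160. Service 458; fixed 193; total 651.
{D1, D3}: service 370 + fixed 289 = 659
{D1}: service 578 + fixed 96 = 674
{D1, D2, D3, D4}: M1→D3 5·13=65, M2→D3 9·5=45, M3→D1 2·8=16, M4→D3 4·21=84, M5→D4 6·16=96. Service 306; fixed 641; total 947.
(All 15 nonempty subsets were checked; D3 only is lowest.)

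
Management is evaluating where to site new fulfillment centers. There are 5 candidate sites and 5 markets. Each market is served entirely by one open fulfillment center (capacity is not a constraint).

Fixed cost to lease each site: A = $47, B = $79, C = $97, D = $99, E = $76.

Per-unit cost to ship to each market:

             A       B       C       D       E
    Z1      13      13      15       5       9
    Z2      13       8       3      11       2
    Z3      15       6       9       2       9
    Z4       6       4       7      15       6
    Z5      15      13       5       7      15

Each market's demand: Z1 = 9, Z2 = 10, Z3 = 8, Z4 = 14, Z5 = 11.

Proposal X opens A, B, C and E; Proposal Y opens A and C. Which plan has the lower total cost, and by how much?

Proposal X: {A, B, C, E}: Z1→E 9·9=81, Z2→E 2·10=20, Z3→B 6·8=48, Z4→B 4·14=56, Z5→C 5·11=55. Service 260; fixed 299; total 559.
Proposal Y: {A, C}: Z1→A 13·9=117, Z2→C 3·10=30, Z3→C 9·8=72, Z4→A 6·14=84, Z5→C 5·11=55. Service 358; fixed 144; total 502.
Difference: |559 − 502| = 57.

Proposal Y is cheaper by 57.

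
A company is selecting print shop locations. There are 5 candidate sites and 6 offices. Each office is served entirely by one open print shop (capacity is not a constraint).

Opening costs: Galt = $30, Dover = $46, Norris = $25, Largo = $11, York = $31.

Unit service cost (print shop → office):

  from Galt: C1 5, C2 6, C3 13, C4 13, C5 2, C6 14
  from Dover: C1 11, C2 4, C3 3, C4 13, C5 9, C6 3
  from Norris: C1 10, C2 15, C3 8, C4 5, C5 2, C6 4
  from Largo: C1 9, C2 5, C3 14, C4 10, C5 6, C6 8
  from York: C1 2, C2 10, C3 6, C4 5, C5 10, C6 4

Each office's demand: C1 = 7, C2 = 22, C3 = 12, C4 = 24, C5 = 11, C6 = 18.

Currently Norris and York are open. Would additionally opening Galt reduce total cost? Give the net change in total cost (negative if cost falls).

Current service cost with {Norris, York}: 520.
Adding Galt: each office re-picks its cheapest; new service cost 432, saving 88.
Extra fixed cost: 30. Net change = 30 − 88 = -58.
(Totals: 576 → 518.)

Yes — net change −58 (cost falls by 58).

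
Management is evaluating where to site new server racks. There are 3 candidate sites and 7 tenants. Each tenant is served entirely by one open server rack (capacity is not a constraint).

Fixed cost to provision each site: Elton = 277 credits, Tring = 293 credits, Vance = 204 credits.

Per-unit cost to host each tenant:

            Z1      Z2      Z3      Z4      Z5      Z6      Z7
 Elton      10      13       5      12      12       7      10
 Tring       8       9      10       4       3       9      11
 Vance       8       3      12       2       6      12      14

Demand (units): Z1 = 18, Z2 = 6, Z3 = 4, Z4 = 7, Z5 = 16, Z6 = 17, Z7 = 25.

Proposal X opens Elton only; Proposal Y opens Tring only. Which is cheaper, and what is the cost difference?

Proposal Y is cheaper by 165.

Proposal X: {Elton}: Z1→Elton 10·18=180, Z2→Elton 13·6=78, Z3→Elton 5·4=20, Z4→Elton 12·7=84, Z5→Elton 12·16=192, Z6→Elton 7·17=119, Z7→Elton 10·25=250. Service 923; fixed 277; total 1200.
Proposal Y: {Tring}: Z1→Tring 8·18=144, Z2→Tring 9·6=54, Z3→Tring 10·4=40, Z4→Tring 4·7=28, Z5→Tring 3·16=48, Z6→Tring 9·17=153, Z7→Tring 11·25=275. Service 742; fixed 293; total 1035.
Difference: |1200 − 1035| = 165.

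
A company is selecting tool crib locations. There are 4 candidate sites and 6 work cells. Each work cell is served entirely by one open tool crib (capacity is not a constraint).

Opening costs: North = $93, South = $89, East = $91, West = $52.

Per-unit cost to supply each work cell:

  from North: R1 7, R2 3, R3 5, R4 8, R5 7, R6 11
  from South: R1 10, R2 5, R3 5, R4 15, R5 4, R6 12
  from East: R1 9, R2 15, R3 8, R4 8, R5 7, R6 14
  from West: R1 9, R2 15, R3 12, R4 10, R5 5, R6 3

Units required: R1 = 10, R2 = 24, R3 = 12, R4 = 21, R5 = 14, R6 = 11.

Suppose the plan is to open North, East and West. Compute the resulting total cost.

Total cost: 709

Each work cell is assigned to its cheapest site among the open ones.
{North, East, West}: R1→North 7·10=70, R2→North 3·24=72, R3→North 5·12=60, R4→North 8·21=168, R5→West 5·14=70, R6→West 3·11=33. Service 473; fixed 236; total 709.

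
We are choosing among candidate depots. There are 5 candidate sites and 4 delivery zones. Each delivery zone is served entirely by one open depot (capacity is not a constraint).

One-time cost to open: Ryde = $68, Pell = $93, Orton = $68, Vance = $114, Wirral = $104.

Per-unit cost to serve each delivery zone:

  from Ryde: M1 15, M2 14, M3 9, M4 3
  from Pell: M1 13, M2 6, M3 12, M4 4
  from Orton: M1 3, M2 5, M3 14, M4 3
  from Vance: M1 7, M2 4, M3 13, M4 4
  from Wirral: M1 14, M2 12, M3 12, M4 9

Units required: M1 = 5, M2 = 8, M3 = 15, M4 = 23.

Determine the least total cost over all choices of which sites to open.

Minimum total cost: 395

For any fixed open set, each delivery zone goes to its cheapest open site; total = fixed + service.
{Ryde, Orton}: M1→Orton 3·5=15, M2→Orton 5·8=40, M3→Ryde 9·15=135, M4→Ryde 3·23=69. Service 259; fixed 136; total 395.
{Orton}: service 334 + fixed 68 = 402
{Ryde, Vance}: service 271 + fixed 182 = 453
{Ryde, Pell, Orton, Vance, Wirral}: service 251 + fixed 447 = 698
No other subset beats 395.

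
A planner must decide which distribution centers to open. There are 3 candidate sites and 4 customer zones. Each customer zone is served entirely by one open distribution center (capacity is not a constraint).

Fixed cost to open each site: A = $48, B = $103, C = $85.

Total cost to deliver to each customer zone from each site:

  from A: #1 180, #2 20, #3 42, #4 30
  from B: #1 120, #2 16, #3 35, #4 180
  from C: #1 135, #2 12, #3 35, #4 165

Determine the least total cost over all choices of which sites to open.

Minimum total cost: 320

For any fixed open set, each customer zone goes to its cheapest open site; total = fixed + service.
{A}: #1→A 180, #2→A 20, #3→A 42, #4→A 30. Service 272; fixed 48; total 320.
{A, C}: service 212 + fixed 133 = 345
{A, B}: service 201 + fixed 151 = 352
{A, B, C}: service 197 + fixed 236 = 433
No other subset beats 320.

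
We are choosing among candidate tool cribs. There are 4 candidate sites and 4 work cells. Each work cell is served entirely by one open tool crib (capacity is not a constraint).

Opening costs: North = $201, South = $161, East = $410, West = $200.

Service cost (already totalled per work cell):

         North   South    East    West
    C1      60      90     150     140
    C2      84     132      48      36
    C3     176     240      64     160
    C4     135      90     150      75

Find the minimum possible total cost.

Minimum total cost: 611

For any fixed open set, each work cell goes to its cheapest open site; total = fixed + service.
{West}: C1→West 140, C2→West 36, C3→West 160, C4→West 75. Service 411; fixed 200; total 611.
{North}: service 455 + fixed 201 = 656
{South}: service 552 + fixed 161 = 713
{North, South, East, West}: C1→North 60, C2→West 36, C3→East 64, C4→West 75. Service 235; fixed 972; total 1207.
No other subset beats 611.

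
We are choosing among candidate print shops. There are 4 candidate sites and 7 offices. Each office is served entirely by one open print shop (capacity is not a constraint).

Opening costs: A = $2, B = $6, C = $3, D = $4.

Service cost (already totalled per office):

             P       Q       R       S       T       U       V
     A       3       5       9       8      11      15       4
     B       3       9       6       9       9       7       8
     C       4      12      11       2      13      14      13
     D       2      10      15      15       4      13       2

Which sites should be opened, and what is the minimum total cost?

For any fixed open set, each office goes to its cheapest open site; total = fixed + service.
{A, B, C, D}: P→D 2, Q→A 5, R→B 6, S→C 2, T→D 4, U→B 7, V→D 2. Service 28; fixed 15; total 43.
{B, C, D}: service 32 + fixed 13 = 45
{A, B, D}: P→D 2, Q→A 5, R→B 6, S→A 8, T→D 4, U→B 7, V→D 2. Service 34; fixed 12; total 46.
{A}: service 55 + fixed 2 = 57
(All 15 nonempty subsets were checked; A, B, C and D is lowest.)

Open A, B, C and D; minimum total cost 43.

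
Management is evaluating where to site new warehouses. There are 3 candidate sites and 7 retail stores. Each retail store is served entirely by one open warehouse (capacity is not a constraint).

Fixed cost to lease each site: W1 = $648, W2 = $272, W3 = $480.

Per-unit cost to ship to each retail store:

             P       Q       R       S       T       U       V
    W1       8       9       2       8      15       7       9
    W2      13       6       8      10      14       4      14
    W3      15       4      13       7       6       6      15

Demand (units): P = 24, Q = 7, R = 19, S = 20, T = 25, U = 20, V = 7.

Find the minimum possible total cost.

Minimum total cost: 1506

For any fixed open set, each retail store goes to its cheapest open site; total = fixed + service.
{W2}: P→W2 13·24=312, Q→W2 6·7=42, R→W2 8·19=152, S→W2 10·20=200, T→W2 14·25=350, U→W2 4·20=80, V→W2 14·7=98. Service 1234; fixed 272; total 1506.
{W3}: P→W3 15·24=360, Q→W3 4·7=28, R→W3 13·19=247, S→W3 7·20=140, T→W3 6·25=150, U→W3 6·20=120, V→W3 15·7=105. Service 1150; fixed 480; total 1630.
{W1}: service 1031 + fixed 648 = 1679
{W1, W2, W3}: service 691 + fixed 1400 = 2091
No other subset beats 1506.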